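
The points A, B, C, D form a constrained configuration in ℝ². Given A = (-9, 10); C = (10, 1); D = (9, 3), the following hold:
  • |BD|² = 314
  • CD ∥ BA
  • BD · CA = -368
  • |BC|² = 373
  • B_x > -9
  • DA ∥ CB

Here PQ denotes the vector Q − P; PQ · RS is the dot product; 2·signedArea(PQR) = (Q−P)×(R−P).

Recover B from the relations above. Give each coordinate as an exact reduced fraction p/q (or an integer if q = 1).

B = (-8, 8)

1. B_x = -8  [CD ∥ BA ∩ DA ∥ CB]
2. B_y = 8  [CD ∥ BA ∩ DA ∥ CB]
   → B = (-8, 8)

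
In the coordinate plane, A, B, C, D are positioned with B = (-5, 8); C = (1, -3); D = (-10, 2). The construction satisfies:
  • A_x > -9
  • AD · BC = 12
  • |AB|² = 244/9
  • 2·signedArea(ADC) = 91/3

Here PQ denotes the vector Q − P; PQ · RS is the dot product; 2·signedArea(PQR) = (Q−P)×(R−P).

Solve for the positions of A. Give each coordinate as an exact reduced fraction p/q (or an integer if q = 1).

1. A_x = -25/3  [AD · BC = 12 ∩ 2·signedArea(ADC) = 91/3]
2. A_y = 4  [AD · BC = 12 ∩ 2·signedArea(ADC) = 91/3]
   → A = (-25/3, 4)

A = (-25/3, 4)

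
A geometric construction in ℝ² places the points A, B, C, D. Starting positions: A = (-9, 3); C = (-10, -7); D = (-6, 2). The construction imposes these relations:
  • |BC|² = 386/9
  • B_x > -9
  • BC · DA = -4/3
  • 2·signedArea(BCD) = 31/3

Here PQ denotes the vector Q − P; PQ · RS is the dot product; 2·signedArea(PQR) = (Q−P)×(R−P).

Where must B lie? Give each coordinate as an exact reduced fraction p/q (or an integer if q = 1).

1. B_x = -25/3  [2·signedArea(BCD) = 31/3 ∩ BC · DA = -4/3]
2. B_y = -2/3  [2·signedArea(BCD) = 31/3 ∩ BC · DA = -4/3]
   → B = (-25/3, -2/3)

B = (-25/3, -2/3)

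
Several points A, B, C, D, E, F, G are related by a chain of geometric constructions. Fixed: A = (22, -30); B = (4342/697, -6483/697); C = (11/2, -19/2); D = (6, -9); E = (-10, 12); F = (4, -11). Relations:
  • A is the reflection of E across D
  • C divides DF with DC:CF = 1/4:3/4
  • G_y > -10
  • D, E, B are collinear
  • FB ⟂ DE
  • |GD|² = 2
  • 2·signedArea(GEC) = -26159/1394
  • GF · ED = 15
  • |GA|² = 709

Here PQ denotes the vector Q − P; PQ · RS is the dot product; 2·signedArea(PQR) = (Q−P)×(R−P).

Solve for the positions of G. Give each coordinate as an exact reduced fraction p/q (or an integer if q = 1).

1. G_x = 3325/697  [2·signedArea(GEC) = -26159/1394 ∩ GF · ED = 15]
2. G_y = -6760/697  [2·signedArea(GEC) = -26159/1394 ∩ GF · ED = 15]
   → G = (3325/697, -6760/697)

G = (3325/697, -6760/697)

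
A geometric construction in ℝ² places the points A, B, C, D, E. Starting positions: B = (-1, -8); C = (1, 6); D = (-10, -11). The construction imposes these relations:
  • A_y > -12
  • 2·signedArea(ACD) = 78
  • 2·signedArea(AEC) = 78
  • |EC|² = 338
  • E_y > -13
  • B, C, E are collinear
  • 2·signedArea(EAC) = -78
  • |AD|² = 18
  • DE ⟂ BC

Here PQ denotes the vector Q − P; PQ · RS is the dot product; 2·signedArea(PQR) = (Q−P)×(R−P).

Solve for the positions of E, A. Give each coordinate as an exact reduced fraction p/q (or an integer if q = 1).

1. E_x = -8/5  [B, C, E are collinear ∩ DE ⟂ BC]
2. E_y = -61/5  [B, C, E are collinear ∩ DE ⟂ BC]
   → E = (-8/5, -61/5)
3. A_x = -29/5  [2·signedArea(AEC) = 78 ∩ 2·signedArea(ACD) = 78]
4. A_y = -58/5  [2·signedArea(AEC) = 78 ∩ 2·signedArea(ACD) = 78]
   → A = (-29/5, -58/5)

A = (-29/5, -58/5)
E = (-8/5, -61/5)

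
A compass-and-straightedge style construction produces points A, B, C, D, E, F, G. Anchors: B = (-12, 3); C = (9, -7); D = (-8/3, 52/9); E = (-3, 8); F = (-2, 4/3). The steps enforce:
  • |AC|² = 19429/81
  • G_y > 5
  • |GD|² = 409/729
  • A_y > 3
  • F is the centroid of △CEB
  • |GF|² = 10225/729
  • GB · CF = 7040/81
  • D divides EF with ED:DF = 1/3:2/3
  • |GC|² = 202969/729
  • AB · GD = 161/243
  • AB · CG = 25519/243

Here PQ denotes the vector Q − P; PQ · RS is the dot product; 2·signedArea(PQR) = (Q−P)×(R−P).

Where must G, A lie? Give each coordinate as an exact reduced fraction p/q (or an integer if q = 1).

A = (-7/3, 32/9)
G = (-23/9, 136/27)

1. G_x = -23/9  [line 11·x + -25/3·y + 5677/81 = 0 ∩ |GC|² = 202969/729]
2. G_y = 136/27  [line 11·x + -25/3·y + 5677/81 = 0 ∩ |GC|² = 202969/729]
   → G = (-23/9, 136/27)
3. A_x = -7/3  [AB · GD = 161/243 ∩ AB · CG = 25519/243]
4. A_y = 32/9  [AB · GD = 161/243 ∩ AB · CG = 25519/243]
   → A = (-7/3, 32/9)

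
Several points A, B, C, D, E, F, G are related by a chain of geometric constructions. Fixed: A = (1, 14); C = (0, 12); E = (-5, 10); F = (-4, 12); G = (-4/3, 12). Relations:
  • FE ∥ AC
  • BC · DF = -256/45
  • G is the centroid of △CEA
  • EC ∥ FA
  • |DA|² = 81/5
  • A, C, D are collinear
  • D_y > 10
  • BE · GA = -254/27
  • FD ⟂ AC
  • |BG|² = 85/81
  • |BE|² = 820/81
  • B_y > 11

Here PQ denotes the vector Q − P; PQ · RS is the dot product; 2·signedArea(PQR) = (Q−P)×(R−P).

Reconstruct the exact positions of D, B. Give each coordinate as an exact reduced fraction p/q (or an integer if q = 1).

1. D_x = -4/5  [A, C, D are collinear ∩ FD ⟂ AC]
2. D_y = 52/5  [A, C, D are collinear ∩ FD ⟂ AC]
   → D = (-4/5, 52/5)
3. B_x = -19/9  [BC · DF = -256/45 ∩ BE · GA = -254/27]
4. B_y = 34/3  [BC · DF = -256/45 ∩ BE · GA = -254/27]
   → B = (-19/9, 34/3)

B = (-19/9, 34/3)
D = (-4/5, 52/5)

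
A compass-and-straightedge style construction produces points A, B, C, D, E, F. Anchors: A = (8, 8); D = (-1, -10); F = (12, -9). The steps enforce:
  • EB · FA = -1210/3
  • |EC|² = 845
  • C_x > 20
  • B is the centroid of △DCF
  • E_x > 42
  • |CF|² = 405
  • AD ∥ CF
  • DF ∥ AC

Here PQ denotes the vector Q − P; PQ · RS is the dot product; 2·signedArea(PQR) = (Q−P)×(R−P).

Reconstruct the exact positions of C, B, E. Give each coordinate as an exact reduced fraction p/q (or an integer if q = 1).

1. C_x = 21  [AD ∥ CF ∩ DF ∥ AC]
2. C_y = 9  [AD ∥ CF ∩ DF ∥ AC]
   → C = (21, 9)
3. B_x = 32/3  [B is the centroid of △DCF]
4. B_y = -10/3  [B is the centroid of △DCF]
   → B = (32/3, -10/3)
5. E_x = 43  [line 4·x + -17·y + 304 = 0 ∩ |EC|² = 845]
6. E_y = 28  [line 4·x + -17·y + 304 = 0 ∩ |EC|² = 845]
   → E = (43, 28)

B = (32/3, -10/3)
C = (21, 9)
E = (43, 28)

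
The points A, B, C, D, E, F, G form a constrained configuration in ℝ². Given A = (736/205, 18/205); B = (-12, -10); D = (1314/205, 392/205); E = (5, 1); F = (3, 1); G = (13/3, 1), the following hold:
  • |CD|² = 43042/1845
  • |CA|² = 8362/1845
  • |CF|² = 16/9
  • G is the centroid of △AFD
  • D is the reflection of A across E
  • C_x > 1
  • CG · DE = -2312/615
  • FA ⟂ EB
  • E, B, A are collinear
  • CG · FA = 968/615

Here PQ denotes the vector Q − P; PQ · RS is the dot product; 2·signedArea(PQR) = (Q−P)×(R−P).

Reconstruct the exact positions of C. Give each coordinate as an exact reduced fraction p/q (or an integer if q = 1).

1. C_x = 5/3  [CG · DE = -2312/615 ∩ CG · FA = 968/615]
2. C_y = 1  [CG · DE = -2312/615 ∩ CG · FA = 968/615]
   → C = (5/3, 1)

C = (5/3, 1)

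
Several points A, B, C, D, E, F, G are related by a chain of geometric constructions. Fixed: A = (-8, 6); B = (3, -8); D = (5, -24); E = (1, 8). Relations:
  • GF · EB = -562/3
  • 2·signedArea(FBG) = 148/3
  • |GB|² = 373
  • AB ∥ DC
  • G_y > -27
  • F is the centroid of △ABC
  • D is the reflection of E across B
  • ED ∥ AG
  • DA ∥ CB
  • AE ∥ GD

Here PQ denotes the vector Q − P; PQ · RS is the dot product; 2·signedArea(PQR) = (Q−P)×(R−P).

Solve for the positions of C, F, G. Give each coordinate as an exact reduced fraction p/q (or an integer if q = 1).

C = (16, -38)
F = (11/3, -40/3)
G = (-4, -26)

1. C_x = 16  [DA ∥ CB ∩ AB ∥ DC]
2. C_y = -38  [DA ∥ CB ∩ AB ∥ DC]
   → C = (16, -38)
3. F_x = 11/3  [F is the centroid of △ABC]
4. F_y = -40/3  [F is the centroid of △ABC]
   → F = (11/3, -40/3)
5. G_x = -4  [AE ∥ GD ∩ ED ∥ AG]
6. G_y = -26  [AE ∥ GD ∩ ED ∥ AG]
   → G = (-4, -26)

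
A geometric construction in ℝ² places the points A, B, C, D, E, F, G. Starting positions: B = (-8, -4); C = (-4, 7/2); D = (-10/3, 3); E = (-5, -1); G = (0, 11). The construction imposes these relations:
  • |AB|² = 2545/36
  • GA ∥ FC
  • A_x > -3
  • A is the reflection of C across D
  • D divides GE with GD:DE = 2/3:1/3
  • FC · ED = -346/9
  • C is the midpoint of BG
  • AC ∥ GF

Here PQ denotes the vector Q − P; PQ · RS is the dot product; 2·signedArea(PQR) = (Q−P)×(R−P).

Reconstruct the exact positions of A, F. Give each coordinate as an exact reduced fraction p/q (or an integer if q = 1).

A = (-8/3, 5/2)
F = (-4/3, 12)

1. A_x = -8/3  [A is the reflection of C across D]
2. A_y = 5/2  [A is the reflection of C across D]
   → A = (-8/3, 5/2)
3. F_x = -4/3  [GA ∥ FC ∩ AC ∥ GF]
4. F_y = 12  [GA ∥ FC ∩ AC ∥ GF]
   → F = (-4/3, 12)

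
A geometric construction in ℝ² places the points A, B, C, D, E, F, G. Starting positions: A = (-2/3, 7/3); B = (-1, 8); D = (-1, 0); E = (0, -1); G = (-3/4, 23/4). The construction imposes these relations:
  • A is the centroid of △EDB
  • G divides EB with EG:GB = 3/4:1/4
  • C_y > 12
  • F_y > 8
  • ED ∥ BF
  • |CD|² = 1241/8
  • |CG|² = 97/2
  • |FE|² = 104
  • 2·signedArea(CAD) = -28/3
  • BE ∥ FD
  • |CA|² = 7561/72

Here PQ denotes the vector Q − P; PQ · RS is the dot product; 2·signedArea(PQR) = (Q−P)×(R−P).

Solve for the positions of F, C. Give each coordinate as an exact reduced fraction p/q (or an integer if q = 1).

1. F_x = -2  [BE ∥ FD ∩ ED ∥ BF]
2. F_y = 9  [BE ∥ FD ∩ ED ∥ BF]
   → F = (-2, 9)
3. C_x = -13/4  [line 7/3·x + -1/3·y + 35/3 = 0 ∩ |CG|² = 97/2]
4. C_y = 49/4  [line 7/3·x + -1/3·y + 35/3 = 0 ∩ |CG|² = 97/2]
   → C = (-13/4, 49/4)

C = (-13/4, 49/4)
F = (-2, 9)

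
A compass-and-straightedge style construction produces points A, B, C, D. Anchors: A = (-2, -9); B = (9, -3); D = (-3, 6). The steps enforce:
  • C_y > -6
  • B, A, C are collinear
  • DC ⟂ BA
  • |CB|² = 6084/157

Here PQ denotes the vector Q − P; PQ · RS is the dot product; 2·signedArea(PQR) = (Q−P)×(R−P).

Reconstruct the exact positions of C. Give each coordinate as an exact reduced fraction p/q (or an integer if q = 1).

C = (555/157, -939/157)

1. C_x = 555/157  [B, A, C are collinear ∩ DC ⟂ BA]
2. C_y = -939/157  [B, A, C are collinear ∩ DC ⟂ BA]
   → C = (555/157, -939/157)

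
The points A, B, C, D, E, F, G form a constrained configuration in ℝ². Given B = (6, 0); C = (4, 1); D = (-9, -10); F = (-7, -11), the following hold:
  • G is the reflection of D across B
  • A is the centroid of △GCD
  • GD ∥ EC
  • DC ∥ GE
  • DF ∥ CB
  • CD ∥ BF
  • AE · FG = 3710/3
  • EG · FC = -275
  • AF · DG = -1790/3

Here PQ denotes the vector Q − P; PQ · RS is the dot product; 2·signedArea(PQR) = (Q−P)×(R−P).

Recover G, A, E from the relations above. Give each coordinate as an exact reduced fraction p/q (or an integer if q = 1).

A = (16/3, 1/3)
E = (34, 21)
G = (21, 10)

1. G_x = 21  [G is the reflection of D across B]
2. G_y = 10  [G is the reflection of D across B]
   → G = (21, 10)
3. A_x = 16/3  [A is the centroid of △GCD]
4. A_y = 1/3  [A is the centroid of △GCD]
   → A = (16/3, 1/3)
5. E_x = 34  [GD ∥ EC ∩ DC ∥ GE]
6. E_y = 21  [GD ∥ EC ∩ DC ∥ GE]
   → E = (34, 21)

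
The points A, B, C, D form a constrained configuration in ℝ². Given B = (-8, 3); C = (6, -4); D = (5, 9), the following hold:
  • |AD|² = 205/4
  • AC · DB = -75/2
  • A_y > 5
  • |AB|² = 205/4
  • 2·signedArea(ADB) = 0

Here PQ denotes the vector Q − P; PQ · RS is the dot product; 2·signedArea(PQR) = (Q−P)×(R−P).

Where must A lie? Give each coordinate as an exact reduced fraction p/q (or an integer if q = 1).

1. A_x = -3/2  [2·signedArea(ADB) = 0 ∩ AC · DB = -75/2]
2. A_y = 6  [2·signedArea(ADB) = 0 ∩ AC · DB = -75/2]
   → A = (-3/2, 6)

A = (-3/2, 6)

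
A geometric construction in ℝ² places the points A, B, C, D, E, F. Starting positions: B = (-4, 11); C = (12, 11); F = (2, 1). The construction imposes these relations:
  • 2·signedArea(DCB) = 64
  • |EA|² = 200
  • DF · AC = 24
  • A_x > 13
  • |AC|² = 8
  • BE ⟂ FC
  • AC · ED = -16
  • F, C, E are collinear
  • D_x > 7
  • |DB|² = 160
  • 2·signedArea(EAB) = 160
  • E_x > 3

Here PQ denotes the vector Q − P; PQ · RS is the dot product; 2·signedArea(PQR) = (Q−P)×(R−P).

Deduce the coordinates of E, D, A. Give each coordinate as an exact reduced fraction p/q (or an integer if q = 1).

1. E_x = 4  [F, C, E are collinear ∩ BE ⟂ FC]
2. E_y = 3  [F, C, E are collinear ∩ BE ⟂ FC]
   → E = (4, 3)
3. D_y = 7  [2·signedArea(DCB) = 64]
4. D_x = 8  [|DB|² = 160]
   → D = (8, 7)
5. A_x = 14  [line -4·x + -4·y + 108 = 0 ∩ |AC|² = 8]
6. A_y = 13  [line -4·x + -4·y + 108 = 0 ∩ |AC|² = 8]
   → A = (14, 13)

A = (14, 13)
D = (8, 7)
E = (4, 3)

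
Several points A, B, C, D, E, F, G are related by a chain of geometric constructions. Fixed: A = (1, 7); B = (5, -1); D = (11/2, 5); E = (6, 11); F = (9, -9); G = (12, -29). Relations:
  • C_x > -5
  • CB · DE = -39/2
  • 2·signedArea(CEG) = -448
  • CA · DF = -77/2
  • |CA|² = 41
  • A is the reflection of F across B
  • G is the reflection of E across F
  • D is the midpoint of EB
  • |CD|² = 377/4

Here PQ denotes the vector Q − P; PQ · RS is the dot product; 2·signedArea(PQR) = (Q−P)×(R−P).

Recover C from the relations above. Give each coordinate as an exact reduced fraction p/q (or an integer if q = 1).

1. C_x = -4  [2·signedArea(CEG) = -448 ∩ CB · DE = -39/2]
2. C_y = 3  [2·signedArea(CEG) = -448 ∩ CB · DE = -39/2]
   → C = (-4, 3)

C = (-4, 3)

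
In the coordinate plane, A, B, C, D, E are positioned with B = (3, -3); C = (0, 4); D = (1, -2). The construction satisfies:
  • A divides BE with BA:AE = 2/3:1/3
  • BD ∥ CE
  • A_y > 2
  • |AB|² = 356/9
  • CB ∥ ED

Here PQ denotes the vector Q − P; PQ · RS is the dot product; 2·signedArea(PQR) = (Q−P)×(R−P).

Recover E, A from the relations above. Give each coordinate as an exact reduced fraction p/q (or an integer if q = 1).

1. E_x = -2  [CB ∥ ED ∩ BD ∥ CE]
2. E_y = 5  [CB ∥ ED ∩ BD ∥ CE]
   → E = (-2, 5)
3. A_x = -1/3  [A divides BE with BA:AE = 2/3:1/3]
4. A_y = 7/3  [A divides BE with BA:AE = 2/3:1/3]
   → A = (-1/3, 7/3)

A = (-1/3, 7/3)
E = (-2, 5)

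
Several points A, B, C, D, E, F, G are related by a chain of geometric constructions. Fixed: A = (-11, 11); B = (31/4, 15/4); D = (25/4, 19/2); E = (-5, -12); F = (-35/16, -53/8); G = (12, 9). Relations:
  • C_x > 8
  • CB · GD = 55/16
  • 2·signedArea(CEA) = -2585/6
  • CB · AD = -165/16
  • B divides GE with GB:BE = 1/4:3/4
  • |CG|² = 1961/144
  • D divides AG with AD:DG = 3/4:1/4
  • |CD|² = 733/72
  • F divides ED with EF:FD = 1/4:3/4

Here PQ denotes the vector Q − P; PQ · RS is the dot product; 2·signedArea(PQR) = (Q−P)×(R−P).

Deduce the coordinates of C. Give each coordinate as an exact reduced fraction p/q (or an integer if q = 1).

C = (26/3, 89/12)

1. C_x = 26/3  [CB · GD = 55/16 ∩ 2·signedArea(CEA) = -2585/6]
2. C_y = 89/12  [CB · GD = 55/16 ∩ 2·signedArea(CEA) = -2585/6]
   → C = (26/3, 89/12)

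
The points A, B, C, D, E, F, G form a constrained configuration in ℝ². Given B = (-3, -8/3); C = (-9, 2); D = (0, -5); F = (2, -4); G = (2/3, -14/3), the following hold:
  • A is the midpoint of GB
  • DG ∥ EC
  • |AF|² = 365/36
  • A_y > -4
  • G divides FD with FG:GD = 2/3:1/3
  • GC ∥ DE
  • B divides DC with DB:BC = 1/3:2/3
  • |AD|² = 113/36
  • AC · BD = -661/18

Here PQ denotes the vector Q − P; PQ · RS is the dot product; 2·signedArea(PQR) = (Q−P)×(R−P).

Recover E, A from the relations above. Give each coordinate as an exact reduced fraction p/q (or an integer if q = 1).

1. E_x = -29/3  [DG ∥ EC ∩ GC ∥ DE]
2. E_y = 5/3  [DG ∥ EC ∩ GC ∥ DE]
   → E = (-29/3, 5/3)
3. A_x = -7/6  [A is the midpoint of GB]
4. A_y = -11/3  [A is the midpoint of GB]
   → A = (-7/6, -11/3)

A = (-7/6, -11/3)
E = (-29/3, 5/3)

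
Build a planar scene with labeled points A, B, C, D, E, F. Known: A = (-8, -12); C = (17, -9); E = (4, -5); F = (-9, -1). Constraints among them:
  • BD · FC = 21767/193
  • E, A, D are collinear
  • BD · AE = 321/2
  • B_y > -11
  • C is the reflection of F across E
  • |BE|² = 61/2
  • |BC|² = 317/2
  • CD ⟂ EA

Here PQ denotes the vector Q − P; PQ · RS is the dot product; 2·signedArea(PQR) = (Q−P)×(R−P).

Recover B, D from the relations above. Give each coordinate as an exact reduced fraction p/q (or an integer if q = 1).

B = (9/2, -21/2)
D = (2308/193, -69/193)

1. D_x = 2308/193  [E, A, D are collinear ∩ CD ⟂ EA]
2. D_y = -69/193  [E, A, D are collinear ∩ CD ⟂ EA]
   → D = (2308/193, -69/193)
3. B_x = 9/2  [BD · AE = 321/2 ∩ BD · FC = 21767/193]
4. B_y = -21/2  [BD · AE = 321/2 ∩ BD · FC = 21767/193]
   → B = (9/2, -21/2)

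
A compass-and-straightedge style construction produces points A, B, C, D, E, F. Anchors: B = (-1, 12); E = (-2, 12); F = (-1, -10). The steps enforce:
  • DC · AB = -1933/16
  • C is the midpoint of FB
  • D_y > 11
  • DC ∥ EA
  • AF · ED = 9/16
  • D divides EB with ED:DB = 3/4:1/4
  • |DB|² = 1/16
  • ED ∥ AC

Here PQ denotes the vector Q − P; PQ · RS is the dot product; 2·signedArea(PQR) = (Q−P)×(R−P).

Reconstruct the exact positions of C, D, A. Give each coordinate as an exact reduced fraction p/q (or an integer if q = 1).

A = (-7/4, 1)
C = (-1, 1)
D = (-5/4, 12)

1. C_x = -1  [C is the midpoint of FB]
2. C_y = 1  [C is the midpoint of FB]
   → C = (-1, 1)
3. D_x = -5/4  [D divides EB with ED:DB = 3/4:1/4]
4. D_y = 12  [D divides EB with ED:DB = 3/4:1/4]
   → D = (-5/4, 12)
5. A_x = -7/4  [ED ∥ AC ∩ DC ∥ EA]
6. A_y = 1  [ED ∥ AC ∩ DC ∥ EA]
   → A = (-7/4, 1)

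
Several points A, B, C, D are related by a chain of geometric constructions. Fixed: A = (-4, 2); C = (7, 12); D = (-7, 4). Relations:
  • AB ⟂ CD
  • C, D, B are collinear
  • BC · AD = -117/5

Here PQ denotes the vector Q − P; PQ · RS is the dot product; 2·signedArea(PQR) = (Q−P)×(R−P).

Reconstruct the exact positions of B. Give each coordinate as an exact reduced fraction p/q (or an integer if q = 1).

B = (-28/5, 24/5)

1. B_x = -28/5  [C, D, B are collinear ∩ AB ⟂ CD]
2. B_y = 24/5  [C, D, B are collinear ∩ AB ⟂ CD]
   → B = (-28/5, 24/5)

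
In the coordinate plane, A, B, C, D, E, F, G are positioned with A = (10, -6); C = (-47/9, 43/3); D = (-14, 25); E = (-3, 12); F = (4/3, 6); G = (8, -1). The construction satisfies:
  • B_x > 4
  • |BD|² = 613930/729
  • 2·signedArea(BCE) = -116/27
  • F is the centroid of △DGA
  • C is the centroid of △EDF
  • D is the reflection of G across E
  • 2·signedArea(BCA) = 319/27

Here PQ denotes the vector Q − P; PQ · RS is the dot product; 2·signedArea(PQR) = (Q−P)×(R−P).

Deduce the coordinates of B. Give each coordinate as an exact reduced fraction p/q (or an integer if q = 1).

1. B_x = 115/27  [2·signedArea(BCE) = -116/27 ∩ 2·signedArea(BCA) = 319/27]
2. B_y = 22/9  [2·signedArea(BCE) = -116/27 ∩ 2·signedArea(BCA) = 319/27]
   → B = (115/27, 22/9)

B = (115/27, 22/9)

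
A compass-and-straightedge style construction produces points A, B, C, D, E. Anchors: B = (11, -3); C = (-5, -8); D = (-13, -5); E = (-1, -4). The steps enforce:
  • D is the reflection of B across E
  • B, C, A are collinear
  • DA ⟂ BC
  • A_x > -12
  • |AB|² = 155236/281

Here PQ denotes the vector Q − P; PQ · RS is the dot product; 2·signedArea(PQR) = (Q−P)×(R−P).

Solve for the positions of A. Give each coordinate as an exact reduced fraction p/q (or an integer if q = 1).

A = (-3213/281, -2813/281)

1. A_x = -3213/281  [B, C, A are collinear ∩ DA ⟂ BC]
2. A_y = -2813/281  [B, C, A are collinear ∩ DA ⟂ BC]
   → A = (-3213/281, -2813/281)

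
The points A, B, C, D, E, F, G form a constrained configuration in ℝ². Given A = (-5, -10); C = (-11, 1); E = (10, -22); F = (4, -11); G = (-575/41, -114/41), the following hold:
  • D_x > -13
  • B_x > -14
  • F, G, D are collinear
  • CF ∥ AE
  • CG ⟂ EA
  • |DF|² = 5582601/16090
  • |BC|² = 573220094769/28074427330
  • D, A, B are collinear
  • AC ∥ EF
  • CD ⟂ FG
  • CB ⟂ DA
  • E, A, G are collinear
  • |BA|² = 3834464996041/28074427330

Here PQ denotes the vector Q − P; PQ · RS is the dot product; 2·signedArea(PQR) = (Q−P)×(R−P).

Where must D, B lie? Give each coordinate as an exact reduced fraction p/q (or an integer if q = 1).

B = (-390786025349/28074427330, -68745940223/28074427330)
D = (-208331/16090, -52637/16090)

1. D_x = -208331/16090  [F, G, D are collinear ∩ CD ⟂ FG]
2. D_y = -52637/16090  [F, G, D are collinear ∩ CD ⟂ FG]
   → D = (-208331/16090, -52637/16090)
3. B_x = -390786025349/28074427330  [D, A, B are collinear ∩ CB ⟂ DA]
4. B_y = -68745940223/28074427330  [D, A, B are collinear ∩ CB ⟂ DA]
   → B = (-390786025349/28074427330, -68745940223/28074427330)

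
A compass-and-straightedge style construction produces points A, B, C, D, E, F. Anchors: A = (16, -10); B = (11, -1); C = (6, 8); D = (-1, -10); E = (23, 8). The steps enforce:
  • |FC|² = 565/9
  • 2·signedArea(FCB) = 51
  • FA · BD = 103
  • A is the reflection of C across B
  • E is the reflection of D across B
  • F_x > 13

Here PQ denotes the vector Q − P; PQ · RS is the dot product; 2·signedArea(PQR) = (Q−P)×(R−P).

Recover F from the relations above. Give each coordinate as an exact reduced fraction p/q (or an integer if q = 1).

1. F_x = 40/3  [FA · BD = 103 ∩ 2·signedArea(FCB) = 51]
2. F_y = 5  [FA · BD = 103 ∩ 2·signedArea(FCB) = 51]
   → F = (40/3, 5)

F = (40/3, 5)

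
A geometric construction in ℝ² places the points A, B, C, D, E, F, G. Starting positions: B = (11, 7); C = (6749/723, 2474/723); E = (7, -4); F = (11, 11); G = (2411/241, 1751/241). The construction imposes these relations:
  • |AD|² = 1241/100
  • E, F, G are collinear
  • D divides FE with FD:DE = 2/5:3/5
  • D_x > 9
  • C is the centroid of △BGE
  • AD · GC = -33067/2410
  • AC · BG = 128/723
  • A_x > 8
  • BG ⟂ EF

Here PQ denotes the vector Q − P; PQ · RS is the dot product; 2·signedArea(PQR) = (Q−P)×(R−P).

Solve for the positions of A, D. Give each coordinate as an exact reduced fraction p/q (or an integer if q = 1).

1. D_x = 47/5  [D divides FE with FD:DE = 2/5:3/5]
2. D_y = 5  [D divides FE with FD:DE = 2/5:3/5]
   → D = (47/5, 5)
3. A_x = 9  [AC · BG = 128/723 ∩ AD · GC = -33067/2410]
4. A_y = 3/2  [AC · BG = 128/723 ∩ AD · GC = -33067/2410]
   → A = (9, 3/2)

A = (9, 3/2)
D = (47/5, 5)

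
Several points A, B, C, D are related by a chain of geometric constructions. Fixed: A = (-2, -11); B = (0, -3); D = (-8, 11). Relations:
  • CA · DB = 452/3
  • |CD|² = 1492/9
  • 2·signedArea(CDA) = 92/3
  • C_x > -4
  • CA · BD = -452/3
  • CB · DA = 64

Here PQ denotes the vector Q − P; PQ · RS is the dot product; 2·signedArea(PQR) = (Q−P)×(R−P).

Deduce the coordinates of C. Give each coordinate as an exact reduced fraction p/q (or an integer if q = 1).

C = (-10/3, -1)

1. C_x = -10/3  [CB · DA = 64 ∩ 2·signedArea(CDA) = 92/3]
2. C_y = -1  [CB · DA = 64 ∩ 2·signedArea(CDA) = 92/3]
   → C = (-10/3, -1)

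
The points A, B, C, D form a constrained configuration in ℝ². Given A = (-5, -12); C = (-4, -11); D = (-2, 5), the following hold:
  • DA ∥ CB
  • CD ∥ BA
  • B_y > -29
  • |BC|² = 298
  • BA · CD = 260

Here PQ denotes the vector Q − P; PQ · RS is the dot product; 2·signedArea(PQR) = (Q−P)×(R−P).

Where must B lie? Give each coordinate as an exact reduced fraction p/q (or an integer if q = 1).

B = (-7, -28)

1. B_x = -7  [CD ∥ BA ∩ DA ∥ CB]
2. B_y = -28  [CD ∥ BA ∩ DA ∥ CB]
   → B = (-7, -28)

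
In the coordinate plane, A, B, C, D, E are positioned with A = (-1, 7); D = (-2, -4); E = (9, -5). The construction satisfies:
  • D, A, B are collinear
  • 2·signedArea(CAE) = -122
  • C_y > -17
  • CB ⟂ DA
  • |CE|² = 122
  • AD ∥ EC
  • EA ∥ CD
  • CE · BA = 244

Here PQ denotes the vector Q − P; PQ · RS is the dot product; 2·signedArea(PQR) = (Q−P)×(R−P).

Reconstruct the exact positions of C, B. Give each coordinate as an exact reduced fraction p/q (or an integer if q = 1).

B = (-3, -15)
C = (8, -16)

1. C_x = 8  [EA ∥ CD ∩ AD ∥ EC]
2. C_y = -16  [EA ∥ CD ∩ AD ∥ EC]
   → C = (8, -16)
3. B_x = -3  [D, A, B are collinear ∩ CB ⟂ DA]
4. B_y = -15  [D, A, B are collinear ∩ CB ⟂ DA]
   → B = (-3, -15)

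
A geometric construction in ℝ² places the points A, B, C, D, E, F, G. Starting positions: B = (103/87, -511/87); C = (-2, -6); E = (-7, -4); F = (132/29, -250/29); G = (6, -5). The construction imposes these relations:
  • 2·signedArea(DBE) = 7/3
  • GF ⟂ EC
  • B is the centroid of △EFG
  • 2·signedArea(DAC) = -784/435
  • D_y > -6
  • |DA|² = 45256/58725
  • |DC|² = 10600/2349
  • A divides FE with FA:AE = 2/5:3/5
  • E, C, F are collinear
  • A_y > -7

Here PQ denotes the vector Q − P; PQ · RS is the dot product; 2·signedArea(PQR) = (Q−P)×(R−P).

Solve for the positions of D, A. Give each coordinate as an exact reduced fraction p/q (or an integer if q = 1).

A = (-2/29, -982/145)
D = (32/261, -1544/261)

1. A_x = -2/29  [A divides FE with FA:AE = 2/5:3/5]
2. A_y = -982/145  [A divides FE with FA:AE = 2/5:3/5]
   → A = (-2/29, -982/145)
3. D_x = 32/261  [2·signedArea(DAC) = -784/435 ∩ 2·signedArea(DBE) = 7/3]
4. D_y = -1544/261  [2·signedArea(DAC) = -784/435 ∩ 2·signedArea(DBE) = 7/3]
   → D = (32/261, -1544/261)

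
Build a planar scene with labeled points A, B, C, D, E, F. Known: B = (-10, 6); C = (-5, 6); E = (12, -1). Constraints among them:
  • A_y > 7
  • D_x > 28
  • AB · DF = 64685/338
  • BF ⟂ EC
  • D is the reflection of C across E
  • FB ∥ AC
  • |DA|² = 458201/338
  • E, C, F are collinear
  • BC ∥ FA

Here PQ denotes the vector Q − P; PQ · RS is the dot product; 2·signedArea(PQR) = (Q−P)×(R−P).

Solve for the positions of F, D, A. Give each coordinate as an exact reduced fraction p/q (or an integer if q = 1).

1. F_x = -3135/338  [E, C, F are collinear ∩ BF ⟂ EC]
2. F_y = 2623/338  [E, C, F are collinear ∩ BF ⟂ EC]
   → F = (-3135/338, 2623/338)
3. D_x = 29  [D is the reflection of C across E]
4. D_y = -8  [D is the reflection of C across E]
   → D = (29, -8)
5. A_x = -1445/338  [FB ∥ AC ∩ BC ∥ FA]
6. A_y = 2623/338  [FB ∥ AC ∩ BC ∥ FA]
   → A = (-1445/338, 2623/338)

A = (-1445/338, 2623/338)
D = (29, -8)
F = (-3135/338, 2623/338)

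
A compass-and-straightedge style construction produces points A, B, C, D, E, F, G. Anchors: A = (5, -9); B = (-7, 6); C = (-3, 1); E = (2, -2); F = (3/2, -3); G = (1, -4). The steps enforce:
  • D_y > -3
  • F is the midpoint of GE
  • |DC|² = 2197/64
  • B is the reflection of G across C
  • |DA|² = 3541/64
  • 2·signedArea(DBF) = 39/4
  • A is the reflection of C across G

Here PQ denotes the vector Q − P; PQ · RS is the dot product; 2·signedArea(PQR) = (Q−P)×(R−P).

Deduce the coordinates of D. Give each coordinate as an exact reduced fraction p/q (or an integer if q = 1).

D = (15/8, -9/4)

1. D_x = 15/8  [line 9·x + 17/2·y + 9/4 = 0 ∩ |DA|² = 3541/64]
2. D_y = -9/4  [line 9·x + 17/2·y + 9/4 = 0 ∩ |DA|² = 3541/64]
   → D = (15/8, -9/4)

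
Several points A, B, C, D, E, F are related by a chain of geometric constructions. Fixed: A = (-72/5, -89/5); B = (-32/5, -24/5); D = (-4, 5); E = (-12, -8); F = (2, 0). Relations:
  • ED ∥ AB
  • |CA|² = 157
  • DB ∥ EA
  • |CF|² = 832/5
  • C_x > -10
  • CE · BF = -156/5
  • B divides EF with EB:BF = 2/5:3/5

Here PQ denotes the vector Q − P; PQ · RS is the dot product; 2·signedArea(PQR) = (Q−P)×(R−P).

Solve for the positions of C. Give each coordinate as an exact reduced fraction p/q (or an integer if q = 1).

1. C_x = -46/5  [line -42/5·x + -24/5·y + -108 = 0 ∩ |CF|² = 832/5]
2. C_y = -32/5  [line -42/5·x + -24/5·y + -108 = 0 ∩ |CF|² = 832/5]
   → C = (-46/5, -32/5)

C = (-46/5, -32/5)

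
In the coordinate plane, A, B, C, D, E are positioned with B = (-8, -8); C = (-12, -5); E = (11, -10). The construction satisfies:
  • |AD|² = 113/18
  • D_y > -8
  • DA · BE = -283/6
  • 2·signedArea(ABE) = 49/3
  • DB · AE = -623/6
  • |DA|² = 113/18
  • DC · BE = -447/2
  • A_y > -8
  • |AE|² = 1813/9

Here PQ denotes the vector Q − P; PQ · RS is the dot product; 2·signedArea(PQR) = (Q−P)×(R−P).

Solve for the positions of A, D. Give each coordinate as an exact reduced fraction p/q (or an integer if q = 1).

A = (-3, -23/3)
D = (-1/2, -15/2)

1. A_x = -3  [line 2·x + 19·y + 455/3 = 0 ∩ |AE|² = 1813/9]
2. A_y = -23/3  [line 2·x + 19·y + 455/3 = 0 ∩ |AE|² = 1813/9]
   → A = (-3, -23/3)
3. D_x = -1/2  [DB · AE = -623/6 ∩ DC · BE = -447/2]
4. D_y = -15/2  [DB · AE = -623/6 ∩ DC · BE = -447/2]
   → D = (-1/2, -15/2)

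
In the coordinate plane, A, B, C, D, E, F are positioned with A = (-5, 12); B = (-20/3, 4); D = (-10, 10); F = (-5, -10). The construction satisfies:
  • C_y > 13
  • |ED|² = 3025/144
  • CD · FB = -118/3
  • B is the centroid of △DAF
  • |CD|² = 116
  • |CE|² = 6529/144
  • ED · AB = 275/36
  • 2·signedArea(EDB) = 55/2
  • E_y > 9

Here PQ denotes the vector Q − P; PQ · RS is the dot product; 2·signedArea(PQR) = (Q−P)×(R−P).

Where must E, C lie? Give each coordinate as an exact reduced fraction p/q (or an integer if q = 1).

C = (0, 14)
E = (-65/12, 10)

1. E_x = -65/12  [2·signedArea(EDB) = 55/2 ∩ ED · AB = 275/36]
2. E_y = 10  [2·signedArea(EDB) = 55/2 ∩ ED · AB = 275/36]
   → E = (-65/12, 10)
3. C_x = 0  [line 5/3·x + -14·y + 196 = 0 ∩ |CE|² = 6529/144]
4. C_y = 14  [line 5/3·x + -14·y + 196 = 0 ∩ |CE|² = 6529/144]
   → C = (0, 14)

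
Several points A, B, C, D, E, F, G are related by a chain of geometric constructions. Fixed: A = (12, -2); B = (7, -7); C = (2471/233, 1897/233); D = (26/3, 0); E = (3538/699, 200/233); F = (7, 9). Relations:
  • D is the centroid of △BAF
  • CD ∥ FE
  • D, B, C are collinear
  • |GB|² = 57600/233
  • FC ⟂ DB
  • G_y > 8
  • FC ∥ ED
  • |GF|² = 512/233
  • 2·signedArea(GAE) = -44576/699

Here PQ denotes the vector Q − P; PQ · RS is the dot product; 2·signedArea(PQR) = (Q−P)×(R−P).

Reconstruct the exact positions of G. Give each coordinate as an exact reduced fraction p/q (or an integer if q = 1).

1. G_x = 1967/233  [line -666/233·x + -4850/699·y + 58852/699 = 0 ∩ |GB|² = 57600/233]
2. G_y = 2017/233  [line -666/233·x + -4850/699·y + 58852/699 = 0 ∩ |GB|² = 57600/233]
   → G = (1967/233, 2017/233)

G = (1967/233, 2017/233)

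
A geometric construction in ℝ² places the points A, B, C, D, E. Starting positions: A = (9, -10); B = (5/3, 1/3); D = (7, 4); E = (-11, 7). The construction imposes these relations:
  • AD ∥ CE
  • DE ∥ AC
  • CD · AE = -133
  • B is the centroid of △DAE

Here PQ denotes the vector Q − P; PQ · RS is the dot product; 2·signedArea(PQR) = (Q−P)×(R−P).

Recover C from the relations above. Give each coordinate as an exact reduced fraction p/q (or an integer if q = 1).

C = (-9, -7)

1. C_x = -9  [AD ∥ CE ∩ DE ∥ AC]
2. C_y = -7  [AD ∥ CE ∩ DE ∥ AC]
   → C = (-9, -7)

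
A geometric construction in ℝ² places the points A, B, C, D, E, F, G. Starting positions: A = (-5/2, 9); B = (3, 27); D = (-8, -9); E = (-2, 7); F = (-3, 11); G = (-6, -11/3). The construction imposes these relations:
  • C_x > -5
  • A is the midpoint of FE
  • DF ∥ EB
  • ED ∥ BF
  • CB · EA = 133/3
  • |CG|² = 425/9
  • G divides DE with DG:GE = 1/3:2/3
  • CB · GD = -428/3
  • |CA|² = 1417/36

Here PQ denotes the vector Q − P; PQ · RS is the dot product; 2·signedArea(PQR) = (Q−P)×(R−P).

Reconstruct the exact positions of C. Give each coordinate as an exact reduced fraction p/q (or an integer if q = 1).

C = (-13/3, 3)

1. C_x = -13/3  [CB · EA = 133/3 ∩ CB · GD = -428/3]
2. C_y = 3  [CB · EA = 133/3 ∩ CB · GD = -428/3]
   → C = (-13/3, 3)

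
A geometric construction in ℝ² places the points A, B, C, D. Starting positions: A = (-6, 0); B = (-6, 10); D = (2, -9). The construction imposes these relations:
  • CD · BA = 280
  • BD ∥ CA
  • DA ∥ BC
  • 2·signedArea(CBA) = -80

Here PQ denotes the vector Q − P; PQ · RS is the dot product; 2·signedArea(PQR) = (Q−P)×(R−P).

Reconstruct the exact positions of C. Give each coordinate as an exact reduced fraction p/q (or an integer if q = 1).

C = (-14, 19)

1. C_x = -14  [BD ∥ CA ∩ DA ∥ BC]
2. C_y = 19  [BD ∥ CA ∩ DA ∥ BC]
   → C = (-14, 19)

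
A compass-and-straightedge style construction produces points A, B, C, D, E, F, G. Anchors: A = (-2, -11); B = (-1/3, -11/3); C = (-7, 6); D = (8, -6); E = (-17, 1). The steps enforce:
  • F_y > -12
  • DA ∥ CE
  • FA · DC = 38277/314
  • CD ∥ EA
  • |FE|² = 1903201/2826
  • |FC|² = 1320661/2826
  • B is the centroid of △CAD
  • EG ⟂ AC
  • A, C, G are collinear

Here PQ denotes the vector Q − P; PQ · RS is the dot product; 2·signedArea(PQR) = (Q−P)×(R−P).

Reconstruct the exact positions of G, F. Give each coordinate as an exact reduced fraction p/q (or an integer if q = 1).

F = (5441/942, -10775/942)
G = (-2023/314, 1289/314)

1. G_x = -2023/314  [A, C, G are collinear ∩ EG ⟂ AC]
2. G_y = 1289/314  [A, C, G are collinear ∩ EG ⟂ AC]
   → G = (-2023/314, 1289/314)
3. F_x = 5441/942  [line 15·x + -12·y + -70305/314 = 0 ∩ |FE|² = 1903201/2826]
4. F_y = -10775/942  [line 15·x + -12·y + -70305/314 = 0 ∩ |FE|² = 1903201/2826]
   → F = (5441/942, -10775/942)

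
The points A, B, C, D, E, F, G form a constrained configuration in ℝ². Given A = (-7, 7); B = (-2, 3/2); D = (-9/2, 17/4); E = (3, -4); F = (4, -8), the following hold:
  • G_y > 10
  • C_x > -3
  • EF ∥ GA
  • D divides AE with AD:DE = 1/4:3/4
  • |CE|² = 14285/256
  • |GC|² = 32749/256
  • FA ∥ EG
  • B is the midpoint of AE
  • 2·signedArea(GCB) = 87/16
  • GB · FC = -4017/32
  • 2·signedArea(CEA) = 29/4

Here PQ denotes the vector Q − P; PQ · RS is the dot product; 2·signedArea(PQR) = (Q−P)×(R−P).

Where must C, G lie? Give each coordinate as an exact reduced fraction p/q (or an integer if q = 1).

C = (-19/8, 19/16)
G = (-8, 11)

1. G_x = -8  [EF ∥ GA ∩ FA ∥ EG]
2. G_y = 11  [EF ∥ GA ∩ FA ∥ EG]
   → G = (-8, 11)
3. C_x = -19/8  [2·signedArea(CEA) = 29/4 ∩ 2·signedArea(GCB) = 87/16]
4. C_y = 19/16  [2·signedArea(CEA) = 29/4 ∩ 2·signedArea(GCB) = 87/16]
   → C = (-19/8, 19/16)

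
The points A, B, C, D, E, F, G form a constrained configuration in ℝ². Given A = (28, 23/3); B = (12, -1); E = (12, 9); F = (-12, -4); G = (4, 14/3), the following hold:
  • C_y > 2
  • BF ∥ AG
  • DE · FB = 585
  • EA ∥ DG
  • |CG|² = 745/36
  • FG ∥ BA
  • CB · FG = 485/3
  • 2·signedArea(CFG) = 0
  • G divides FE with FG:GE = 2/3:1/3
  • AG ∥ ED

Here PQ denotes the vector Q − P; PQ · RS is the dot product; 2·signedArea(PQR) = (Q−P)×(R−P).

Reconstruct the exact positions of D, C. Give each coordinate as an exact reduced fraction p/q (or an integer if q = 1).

1. D_x = -12  [EA ∥ DG ∩ AG ∥ ED]
2. D_y = 6  [EA ∥ DG ∩ AG ∥ ED]
   → D = (-12, 6)
3. C_x = 0  [2·signedArea(CFG) = 0 ∩ CB · FG = 485/3]
4. C_y = 5/2  [2·signedArea(CFG) = 0 ∩ CB · FG = 485/3]
   → C = (0, 5/2)

C = (0, 5/2)
D = (-12, 6)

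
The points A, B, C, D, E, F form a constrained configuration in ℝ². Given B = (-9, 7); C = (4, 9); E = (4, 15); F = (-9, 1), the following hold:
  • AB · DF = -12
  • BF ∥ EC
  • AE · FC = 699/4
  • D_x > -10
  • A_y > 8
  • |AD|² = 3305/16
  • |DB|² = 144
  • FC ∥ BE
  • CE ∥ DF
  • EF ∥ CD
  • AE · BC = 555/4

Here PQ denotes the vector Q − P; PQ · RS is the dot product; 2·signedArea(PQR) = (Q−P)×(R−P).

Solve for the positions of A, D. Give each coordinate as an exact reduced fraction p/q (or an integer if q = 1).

1. A_x = -23/4  [AE · FC = 699/4 ∩ AE · BC = 555/4]
2. A_y = 9  [AE · FC = 699/4 ∩ AE · BC = 555/4]
   → A = (-23/4, 9)
3. D_x = -9  [AB · DF = -12 ∩ CE ∥ DF]
4. D_y = -5  [AB · DF = -12 ∩ CE ∥ DF]
   → D = (-9, -5)

A = (-23/4, 9)
D = (-9, -5)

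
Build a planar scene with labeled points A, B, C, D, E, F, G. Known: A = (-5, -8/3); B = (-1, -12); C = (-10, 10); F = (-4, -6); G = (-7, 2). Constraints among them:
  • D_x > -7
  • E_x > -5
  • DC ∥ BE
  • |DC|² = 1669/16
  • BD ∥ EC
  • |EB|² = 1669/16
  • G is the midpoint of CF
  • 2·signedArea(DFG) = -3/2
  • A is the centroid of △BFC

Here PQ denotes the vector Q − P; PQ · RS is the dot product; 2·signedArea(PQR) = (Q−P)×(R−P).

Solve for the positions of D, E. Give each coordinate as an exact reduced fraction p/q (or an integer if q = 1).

D = (-25/4, 1/2)
E = (-19/4, -5/2)

1. D_x = -25/4  [line -8·x + -3·y + -97/2 = 0 ∩ |DC|² = 1669/16]
2. D_y = 1/2  [line -8·x + -3·y + -97/2 = 0 ∩ |DC|² = 1669/16]
   → D = (-25/4, 1/2)
3. E_x = -19/4  [BD ∥ EC ∩ DC ∥ BE]
4. E_y = -5/2  [BD ∥ EC ∩ DC ∥ BE]
   → E = (-19/4, -5/2)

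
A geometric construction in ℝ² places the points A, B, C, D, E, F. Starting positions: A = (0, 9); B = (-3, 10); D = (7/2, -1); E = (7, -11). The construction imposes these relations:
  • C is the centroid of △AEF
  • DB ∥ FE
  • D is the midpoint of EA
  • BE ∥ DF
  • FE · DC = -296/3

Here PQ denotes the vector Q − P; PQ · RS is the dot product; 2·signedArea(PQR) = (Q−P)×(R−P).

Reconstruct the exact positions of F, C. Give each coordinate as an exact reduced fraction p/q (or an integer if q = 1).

C = (41/6, -8)
F = (27/2, -22)

1. F_x = 27/2  [DB ∥ FE ∩ BE ∥ DF]
2. F_y = -22  [DB ∥ FE ∩ BE ∥ DF]
   → F = (27/2, -22)
3. C_x = 41/6  [C is the centroid of △AEF]
4. C_y = -8  [C is the centroid of △AEF]
   → C = (41/6, -8)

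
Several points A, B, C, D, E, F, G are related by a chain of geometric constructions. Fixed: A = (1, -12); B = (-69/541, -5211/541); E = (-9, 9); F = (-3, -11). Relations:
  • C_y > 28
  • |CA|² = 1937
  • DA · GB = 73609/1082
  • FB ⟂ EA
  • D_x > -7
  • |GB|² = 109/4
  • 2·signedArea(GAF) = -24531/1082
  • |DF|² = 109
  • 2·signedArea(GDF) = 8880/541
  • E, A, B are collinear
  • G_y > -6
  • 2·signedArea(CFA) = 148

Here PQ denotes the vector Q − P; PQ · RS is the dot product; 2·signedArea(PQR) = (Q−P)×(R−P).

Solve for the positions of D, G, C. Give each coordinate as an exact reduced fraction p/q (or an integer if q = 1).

1. G_x = -3315/1082  [line -1·x + -4·y + -26323/1082 = 0 ∩ |GB|² = 109/4]
2. G_y = -2876/541  [line -1·x + -4·y + -26323/1082 = 0 ∩ |GB|² = 109/4]
   → G = (-3315/1082, -2876/541)
3. C_x = -15  [line 1·x + 4·y + -101 = 0 ∩ |CA|² = 1937]
4. C_y = 29  [line 1·x + 4·y + -101 = 0 ∩ |CA|² = 1937]
   → C = (-15, 29)
5. D_x = -6  [DA · GB = 73609/1082 ∩ 2·signedArea(GDF) = 8880/541]
6. D_y = -1  [DA · GB = 73609/1082 ∩ 2·signedArea(GDF) = 8880/541]
   → D = (-6, -1)

C = (-15, 29)
D = (-6, -1)
G = (-3315/1082, -2876/541)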